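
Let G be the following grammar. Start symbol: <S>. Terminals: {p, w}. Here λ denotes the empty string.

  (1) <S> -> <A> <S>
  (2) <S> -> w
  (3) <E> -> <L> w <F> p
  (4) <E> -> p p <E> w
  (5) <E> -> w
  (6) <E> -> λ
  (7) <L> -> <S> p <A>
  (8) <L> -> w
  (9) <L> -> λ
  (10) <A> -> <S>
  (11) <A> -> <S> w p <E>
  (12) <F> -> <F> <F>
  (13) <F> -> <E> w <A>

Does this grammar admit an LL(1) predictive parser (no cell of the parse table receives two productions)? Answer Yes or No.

FIRST(<S>) = {w}
FIRST(<E>) = {λ, p, w}
FIRST(<L>) = {λ, w}
FIRST(<A>) = {w}
FIRST(<F>) = {p, w}
FOLLOW(<S>) = {$, p, w}
FOLLOW(<E>) = {p, w}
FOLLOW(<L>) = {w}
FOLLOW(<A>) = {p, w}
FOLLOW(<F>) = {p, w}
Cell M[<A>, w] receives both <A> -> <S> and <A> -> <S> w p <E> — the grammar is not LL(1).

No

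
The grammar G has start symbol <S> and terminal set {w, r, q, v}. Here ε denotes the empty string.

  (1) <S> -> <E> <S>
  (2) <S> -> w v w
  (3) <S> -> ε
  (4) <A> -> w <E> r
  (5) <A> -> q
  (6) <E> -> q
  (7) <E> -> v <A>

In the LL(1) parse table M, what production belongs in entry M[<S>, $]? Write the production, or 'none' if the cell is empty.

<S> -> ε

FIRST(<A>) = {q, w}
FIRST(<E>) = {q, v}
FIRST(<S>) = {ε, q, v, w}  (via <E> <S>)
FOLLOW(<S>) includes $ since <S> is the start symbol.
FOLLOW(<S>): in <S>-><E> <S>, the suffix after <S> is empty (adds nothing new). Thus FOLLOW(<S>) = {$}.
For <S> -> <E> <S>: FIRST(<E> <S>) = {q, v}, so it goes in M[<S>, t] for t ∈ {q, v}.
For <S> -> w v w: FIRST(w v w) = {w}, so it goes in M[<S>, t] for t ∈ {w}.
For <S> -> ε: FIRST(ε) = {ε}, so it goes in M[<S>, t] for t ∈ {}; since ε ∈ FIRST, also for every t ∈ FOLLOW(<S>) = {$}.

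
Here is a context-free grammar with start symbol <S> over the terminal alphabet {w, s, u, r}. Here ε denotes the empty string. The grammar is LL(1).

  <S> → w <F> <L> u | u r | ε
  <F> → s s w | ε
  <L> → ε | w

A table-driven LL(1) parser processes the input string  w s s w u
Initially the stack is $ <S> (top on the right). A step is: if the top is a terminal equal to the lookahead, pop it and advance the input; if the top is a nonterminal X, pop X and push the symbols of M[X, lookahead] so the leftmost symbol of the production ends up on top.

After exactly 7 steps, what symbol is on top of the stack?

u

     Stack          Input        Action
  1  $ <S>          w s s w u $  expand <S> → w <F> <L> u
  2  $ u <L> <F> w  w s s w u $  match w
  3  $ u <L> <F>    s s w u $    expand <F> → s s w
  4  $ u <L> w s s  s s w u $    match s
  5  $ u <L> w s    s w u $      match s
  6  $ u <L> w      w u $        match w
  7  $ u <L>        u $          expand <L> → ε
Stack after step 7: $ u (top = u).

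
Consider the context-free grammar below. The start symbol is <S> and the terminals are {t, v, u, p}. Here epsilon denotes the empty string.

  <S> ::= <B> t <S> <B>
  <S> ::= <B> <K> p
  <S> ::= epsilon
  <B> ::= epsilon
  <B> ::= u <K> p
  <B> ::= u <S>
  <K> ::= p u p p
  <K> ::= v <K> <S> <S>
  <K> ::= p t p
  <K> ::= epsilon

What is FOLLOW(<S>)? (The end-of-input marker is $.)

FIRST(<B>) = {epsilon, u}
FIRST(<K>) = {epsilon, p, v}
FIRST(<S>) = {epsilon, p, t, u, v}  (via <B> t <S> <B>, <B> <K> p)
FOLLOW(<S>) includes $ since <S> is the start symbol.
FOLLOW(<K>): in <S>::=<B> <K> p, <K> is followed by p with FIRST {p}; in <B>::=u <K> p, <K> is followed by p with FIRST {p}; in <K>::=v <K> <S> <S>, <K> is followed by <S> <S> with FIRST {epsilon, p, t, u, v}; in <K>::=v <K> <S> <S>, the suffix after <K> is nullable (adds nothing new). Thus FOLLOW(<K>) = {p, t, u, v}.
FOLLOW(<S>): in <S>::=<B> t <S> <B>, <S> is followed by <B> with FIRST {epsilon, u}; in <S>::=<B> t <S> <B>, the suffix after <S> is nullable (adds nothing new); in <B>::=u <S>, the suffix after <S> is empty, so FOLLOW(<S>) ⊇ FOLLOW(<B>) = {$, p, t, u, v}; in <K>::=v <K> <S> <S> (occurrence 1), <S> is followed by <S> with FIRST {epsilon, p, t, u, v}; in <K>::=v <K> <S> <S> (occurrence 1), the suffix after <S> is nullable, so FOLLOW(<S>) ⊇ FOLLOW(<K>) = {p, t, u, v}; in <K>::=v <K> <S> <S> (occurrence 2), the suffix after <S> is empty, so FOLLOW(<S>) ⊇ FOLLOW(<K>) = {p, t, u, v}. Thus FOLLOW(<S>) = {$, p, t, u, v}.
FOLLOW(<B>): in <S>::=<B> t <S> <B> (occurrence 1), <B> is followed by t <S> <B> with FIRST {t}; in <S>::=<B> t <S> <B> (occurrence 2), the suffix after <B> is empty, so FOLLOW(<B>) ⊇ FOLLOW(<S>) = {$, p, t, u, v}; in <S>::=<B> <K> p, <B> is followed by <K> p with FIRST {p, v}. Thus FOLLOW(<B>) = {$, p, t, u, v}.

{$, p, t, u, v}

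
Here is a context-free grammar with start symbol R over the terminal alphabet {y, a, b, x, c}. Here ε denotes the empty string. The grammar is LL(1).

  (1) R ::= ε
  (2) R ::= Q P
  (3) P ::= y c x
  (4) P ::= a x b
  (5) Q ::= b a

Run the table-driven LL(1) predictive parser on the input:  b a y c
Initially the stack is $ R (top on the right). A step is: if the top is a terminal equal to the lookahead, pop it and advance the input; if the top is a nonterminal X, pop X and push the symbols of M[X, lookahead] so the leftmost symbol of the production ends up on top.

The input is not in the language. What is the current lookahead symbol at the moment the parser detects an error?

     Stack    Input      Action
  1  $ R      b a y c $  expand R ::= Q P
  2  $ P Q    b a y c $  expand Q ::= b a
  3  $ P a b  b a y c $  match b
  4  $ P a    a y c $    match a
  5  $ P      y c $      expand P ::= y c x
  6  $ x c y  y c $      match y
  7  $ x c    c $        match c
  8  $ x      $          error: top is terminal x but lookahead is $

$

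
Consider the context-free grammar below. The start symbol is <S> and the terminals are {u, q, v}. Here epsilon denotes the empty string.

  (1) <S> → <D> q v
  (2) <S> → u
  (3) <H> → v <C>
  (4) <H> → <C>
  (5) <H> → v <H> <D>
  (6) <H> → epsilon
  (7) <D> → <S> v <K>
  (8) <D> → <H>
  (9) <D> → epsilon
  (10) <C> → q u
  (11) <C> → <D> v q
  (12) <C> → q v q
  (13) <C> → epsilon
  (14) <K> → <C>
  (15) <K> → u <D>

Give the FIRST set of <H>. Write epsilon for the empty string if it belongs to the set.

FIRST(<S>): from <S>→<D> q v we get {q, u, v}; from <S>→u we get {u}. So FIRST(<S>) = {q, u, v}.
FIRST(<H>): from <H>→v <C> we get {v}; from <H>→<C> we get {epsilon, q, u, v}; from <H>→v <H> <D> we get {v}; from <H>→epsilon we get {epsilon}. So FIRST(<H>) = {epsilon, q, u, v}.
FIRST(<D>): from <D>→<S> v <K> we get {q, u, v}; from <D>→<H> we get {epsilon, q, u, v}; from <D>→epsilon we get {epsilon}. So FIRST(<D>) = {epsilon, q, u, v}.
FIRST(<C>): from <C>→q u we get {q}; from <C>→<D> v q we get {q, u, v}; from <C>→q v q we get {q}; from <C>→epsilon we get {epsilon}. So FIRST(<C>) = {epsilon, q, u, v}.
FIRST(<K>): from <K>→<C> we get {epsilon, q, u, v}; from <K>→u <D> we get {u}. So FIRST(<K>) = {epsilon, q, u, v}.

{epsilon, q, u, v}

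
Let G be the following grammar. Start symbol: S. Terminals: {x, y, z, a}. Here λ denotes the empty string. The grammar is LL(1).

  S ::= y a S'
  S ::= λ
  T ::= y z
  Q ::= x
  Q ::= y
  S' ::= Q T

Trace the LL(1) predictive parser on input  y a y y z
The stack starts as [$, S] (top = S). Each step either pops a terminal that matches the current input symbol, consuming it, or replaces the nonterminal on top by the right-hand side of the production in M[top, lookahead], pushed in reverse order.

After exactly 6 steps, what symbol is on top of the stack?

     Stack     Input        Action
  1  $ S       y a y y z $  expand S ::= y a S'
  2  $ S' a y  y a y y z $  match y
  3  $ S' a    a y y z $    match a
  4  $ S'      y y z $      expand S' ::= Q T
  5  $ T Q     y y z $      expand Q ::= y
  6  $ T y     y y z $      match y
Stack after step 6: $ T (top = T).

T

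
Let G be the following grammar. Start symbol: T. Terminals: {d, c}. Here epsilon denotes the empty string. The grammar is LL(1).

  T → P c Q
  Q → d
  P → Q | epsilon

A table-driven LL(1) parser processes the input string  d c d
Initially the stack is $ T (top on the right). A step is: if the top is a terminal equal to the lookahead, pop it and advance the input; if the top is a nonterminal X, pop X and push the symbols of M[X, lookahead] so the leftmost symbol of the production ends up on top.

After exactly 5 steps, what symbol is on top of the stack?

Q

     Stack    Input    Action
  1  $ T      d c d $  expand T → P c Q
  2  $ Q c P  d c d $  expand P → Q
  3  $ Q c Q  d c d $  expand Q → d
  4  $ Q c d  d c d $  match d
  5  $ Q c    c d $    match c
Stack after step 5: $ Q (top = Q).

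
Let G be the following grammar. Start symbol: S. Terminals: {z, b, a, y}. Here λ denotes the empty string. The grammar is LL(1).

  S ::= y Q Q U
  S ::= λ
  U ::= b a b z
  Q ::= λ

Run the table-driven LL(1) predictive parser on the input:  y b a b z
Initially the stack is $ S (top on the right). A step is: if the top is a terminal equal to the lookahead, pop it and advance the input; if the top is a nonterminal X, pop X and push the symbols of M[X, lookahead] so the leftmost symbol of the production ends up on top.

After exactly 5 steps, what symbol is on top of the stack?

     Stack      Input        Action
  1  $ S        y b a b z $  expand S ::= y Q Q U
  2  $ U Q Q y  y b a b z $  match y
  3  $ U Q Q    b a b z $    expand Q ::= λ
  4  $ U Q      b a b z $    expand Q ::= λ
  5  $ U        b a b z $    expand U ::= b a b z
Stack after step 5: $ z b a b (top = b).

b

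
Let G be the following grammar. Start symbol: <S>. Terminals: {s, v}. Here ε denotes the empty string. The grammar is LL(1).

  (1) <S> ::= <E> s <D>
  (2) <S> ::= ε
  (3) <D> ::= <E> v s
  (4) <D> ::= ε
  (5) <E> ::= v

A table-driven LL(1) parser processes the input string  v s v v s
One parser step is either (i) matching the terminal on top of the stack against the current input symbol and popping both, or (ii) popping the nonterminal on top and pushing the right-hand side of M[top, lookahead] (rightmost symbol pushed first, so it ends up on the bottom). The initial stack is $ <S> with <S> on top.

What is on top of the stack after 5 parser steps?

step 1: stack=$ <S>  input=v s v v s $  — expand <S> ::= <E> s <D>
step 2: stack=$ <D> s <E>  input=v s v v s $  — expand <E> ::= v
step 3: stack=$ <D> s v  input=v s v v s $  — match v
step 4: stack=$ <D> s  input=s v v s $  — match s
step 5: stack=$ <D>  input=v v s $  — expand <D> ::= <E> v s
Stack after step 5: $ s v <E> (top = <E>).

<E>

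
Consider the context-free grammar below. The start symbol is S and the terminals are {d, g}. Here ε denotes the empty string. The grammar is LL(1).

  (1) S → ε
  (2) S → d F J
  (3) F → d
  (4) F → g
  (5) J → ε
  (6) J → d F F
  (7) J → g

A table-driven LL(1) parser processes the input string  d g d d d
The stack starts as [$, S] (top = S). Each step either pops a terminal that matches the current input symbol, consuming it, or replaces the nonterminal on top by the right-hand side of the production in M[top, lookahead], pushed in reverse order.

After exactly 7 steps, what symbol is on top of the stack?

step 1: stack=$ S  input=d g d d d $  — expand S → d F J
step 2: stack=$ J F d  input=d g d d d $  — match d
step 3: stack=$ J F  input=g d d d $  — expand F → g
step 4: stack=$ J g  input=g d d d $  — match g
step 5: stack=$ J  input=d d d $  — expand J → d F F
step 6: stack=$ F F d  input=d d d $  — match d
step 7: stack=$ F F  input=d d $  — expand F → d
Stack after step 7: $ F d (top = d).

d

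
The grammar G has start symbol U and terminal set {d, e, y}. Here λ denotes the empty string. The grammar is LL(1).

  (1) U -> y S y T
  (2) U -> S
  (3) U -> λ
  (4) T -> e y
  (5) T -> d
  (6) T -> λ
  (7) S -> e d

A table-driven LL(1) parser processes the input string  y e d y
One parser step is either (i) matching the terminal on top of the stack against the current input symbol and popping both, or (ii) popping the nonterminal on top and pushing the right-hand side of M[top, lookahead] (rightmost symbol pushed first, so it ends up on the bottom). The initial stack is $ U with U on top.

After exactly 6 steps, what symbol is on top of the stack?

     Stack      Input      Action
  1  $ U        y e d y $  expand U -> y S y T
  2  $ T y S y  y e d y $  match y
  3  $ T y S    e d y $    expand S -> e d
  4  $ T y d e  e d y $    match e
  5  $ T y d    d y $      match d
  6  $ T y      y $        match y
Stack after step 6: $ T (top = T).

T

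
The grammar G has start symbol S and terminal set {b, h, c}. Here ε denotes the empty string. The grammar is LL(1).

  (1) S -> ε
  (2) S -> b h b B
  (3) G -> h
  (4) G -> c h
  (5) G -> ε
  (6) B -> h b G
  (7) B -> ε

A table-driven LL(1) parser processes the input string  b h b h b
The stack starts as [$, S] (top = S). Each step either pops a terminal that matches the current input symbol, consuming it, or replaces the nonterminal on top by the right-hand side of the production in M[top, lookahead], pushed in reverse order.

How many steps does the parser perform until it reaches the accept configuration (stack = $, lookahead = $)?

8

step 1: stack=$ S  input=b h b h b $  — expand S -> b h b B
step 2: stack=$ B b h b  input=b h b h b $  — match b
step 3: stack=$ B b h  input=h b h b $  — match h
step 4: stack=$ B b  input=b h b $  — match b
step 5: stack=$ B  input=h b $  — expand B -> h b G
step 6: stack=$ G b h  input=h b $  — match h
step 7: stack=$ G b  input=b $  — match b
step 8: stack=$ G  input=$  — expand G -> ε
Accept reached after 8 steps.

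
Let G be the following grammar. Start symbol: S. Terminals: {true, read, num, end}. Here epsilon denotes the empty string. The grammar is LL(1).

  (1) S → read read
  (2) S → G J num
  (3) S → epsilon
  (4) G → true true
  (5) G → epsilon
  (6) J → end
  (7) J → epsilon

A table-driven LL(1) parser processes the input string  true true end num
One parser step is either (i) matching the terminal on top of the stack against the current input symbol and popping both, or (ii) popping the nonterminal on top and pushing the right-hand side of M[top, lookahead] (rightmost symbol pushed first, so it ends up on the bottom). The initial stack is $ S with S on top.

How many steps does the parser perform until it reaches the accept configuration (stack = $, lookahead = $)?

     Stack              Input                Action
  1  $ S                true true end num $  expand S → G J num
  2  $ num J G          true true end num $  expand G → true true
  3  $ num J true true  true true end num $  match true
  4  $ num J true       true end num $       match true
  5  $ num J            end num $            expand J → end
  6  $ num end          end num $            match end
  7  $ num              num $                match num
Accept reached after 7 steps.

7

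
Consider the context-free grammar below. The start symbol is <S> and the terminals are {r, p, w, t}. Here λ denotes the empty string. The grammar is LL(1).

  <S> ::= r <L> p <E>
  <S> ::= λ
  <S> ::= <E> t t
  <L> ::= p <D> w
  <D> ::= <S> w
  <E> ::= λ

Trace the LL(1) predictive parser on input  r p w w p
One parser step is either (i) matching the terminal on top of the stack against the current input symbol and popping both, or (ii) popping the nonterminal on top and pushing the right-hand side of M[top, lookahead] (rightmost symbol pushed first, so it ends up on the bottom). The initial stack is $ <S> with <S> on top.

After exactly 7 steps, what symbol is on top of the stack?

w

step 1: stack=$ <S>  input=r p w w p $  — expand <S> ::= r <L> p <E>
step 2: stack=$ <E> p <L> r  input=r p w w p $  — match r
step 3: stack=$ <E> p <L>  input=p w w p $  — expand <L> ::= p <D> w
step 4: stack=$ <E> p w <D> p  input=p w w p $  — match p
step 5: stack=$ <E> p w <D>  input=w w p $  — expand <D> ::= <S> w
step 6: stack=$ <E> p w w <S>  input=w w p $  — expand <S> ::= λ
step 7: stack=$ <E> p w w  input=w w p $  — match w
Stack after step 7: $ <E> p w (top = w).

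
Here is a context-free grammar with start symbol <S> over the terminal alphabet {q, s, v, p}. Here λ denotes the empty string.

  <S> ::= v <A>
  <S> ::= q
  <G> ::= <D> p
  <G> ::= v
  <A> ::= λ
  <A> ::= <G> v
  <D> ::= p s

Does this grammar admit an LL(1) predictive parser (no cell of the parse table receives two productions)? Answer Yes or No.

Yes

FIRST(<S>) = {q, v}
FIRST(<G>) = {p, v}
FIRST(<A>) = {λ, p, v}
FIRST(<D>) = {p}
FOLLOW(<S>) = {$}
FOLLOW(<G>) = {v}
FOLLOW(<A>) = {$}
FOLLOW(<D>) = {p}
Each cell of M receives at most one production.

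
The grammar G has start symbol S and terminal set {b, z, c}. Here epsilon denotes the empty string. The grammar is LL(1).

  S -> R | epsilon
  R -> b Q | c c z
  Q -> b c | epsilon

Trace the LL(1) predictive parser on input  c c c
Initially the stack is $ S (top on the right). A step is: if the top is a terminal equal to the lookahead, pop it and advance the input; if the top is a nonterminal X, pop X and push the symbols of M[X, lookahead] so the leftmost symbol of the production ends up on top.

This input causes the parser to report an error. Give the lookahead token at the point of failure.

c

     Stack    Input    Action
  1  $ S      c c c $  expand S -> R
  2  $ R      c c c $  expand R -> c c z
  3  $ z c c  c c c $  match c
  4  $ z c    c c $    match c
  5  $ z      c $      error: top is terminal z but lookahead is c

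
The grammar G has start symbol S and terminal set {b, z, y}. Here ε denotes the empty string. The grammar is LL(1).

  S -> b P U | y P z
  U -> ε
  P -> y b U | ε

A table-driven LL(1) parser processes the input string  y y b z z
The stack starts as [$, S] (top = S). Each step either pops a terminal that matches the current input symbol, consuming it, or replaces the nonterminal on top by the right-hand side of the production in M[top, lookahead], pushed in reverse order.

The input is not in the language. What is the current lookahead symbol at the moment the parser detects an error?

z

step 1: stack=$ S  input=y y b z z $  — expand S -> y P z
step 2: stack=$ z P y  input=y y b z z $  — match y
step 3: stack=$ z P  input=y b z z $  — expand P -> y b U
step 4: stack=$ z U b y  input=y b z z $  — match y
step 5: stack=$ z U b  input=b z z $  — match b
step 6: stack=$ z U  input=z z $  — expand U -> ε
step 7: stack=$ z  input=z z $  — match z
step 8: stack=$  input=z $  — error: stack empty but input remains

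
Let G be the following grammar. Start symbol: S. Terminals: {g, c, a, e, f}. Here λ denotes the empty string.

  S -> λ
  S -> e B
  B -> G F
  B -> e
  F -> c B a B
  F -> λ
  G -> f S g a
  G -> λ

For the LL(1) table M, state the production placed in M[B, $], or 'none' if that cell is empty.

B -> G F

FIRST(S): from S->λ we get {λ}; from S->e B we get {e}. So FIRST(S) = {λ, e}.
FIRST(F): from F->c B a B we get {c}; from F->λ we get {λ}. So FIRST(F) = {λ, c}.
FIRST(G): from G->f S g a we get {f}; from G->λ we get {λ}. So FIRST(G) = {λ, f}.
FIRST(B): from B->G F we get {λ, c, f}; from B->e we get {e}. So FIRST(B) = {λ, c, e, f}.
FOLLOW(S) includes $ since S is the start symbol.
FOLLOW(S): in G->f S g a, S is followed by g a with FIRST {g}. Thus FOLLOW(S) = {$, g}.
FOLLOW(B): in S->e B, the suffix after B is empty, so FOLLOW(B) ⊇ FOLLOW(S) = {$, g}; in F->c B a B (occurrence 1), B is followed by a B with FIRST {a}; in F->c B a B (occurrence 2), the suffix after B is empty, so FOLLOW(B) ⊇ FOLLOW(F) = {$, a, g}. Thus FOLLOW(B) = {$, a, g}.
FOLLOW(F): in B->G F, the suffix after F is empty, so FOLLOW(F) ⊇ FOLLOW(B) = {$, a, g}. Thus FOLLOW(F) = {$, a, g}.
For B -> G F: FIRST(G F) = {λ, c, f}, so it goes in M[B, t] for t ∈ {c, f}; since λ ∈ FIRST, also for every t ∈ FOLLOW(B) = {$, a, g}.
For B -> e: FIRST(e) = {e}, so it goes in M[B, t] for t ∈ {e}.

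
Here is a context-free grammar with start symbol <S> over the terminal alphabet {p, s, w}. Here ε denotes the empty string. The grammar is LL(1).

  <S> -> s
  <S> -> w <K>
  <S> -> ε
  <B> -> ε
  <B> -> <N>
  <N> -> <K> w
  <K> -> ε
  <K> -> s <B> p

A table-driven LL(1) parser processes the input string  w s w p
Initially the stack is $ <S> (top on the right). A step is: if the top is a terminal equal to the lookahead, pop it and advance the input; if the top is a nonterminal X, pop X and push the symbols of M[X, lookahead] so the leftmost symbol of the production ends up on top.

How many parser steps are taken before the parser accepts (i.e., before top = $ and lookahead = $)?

     Stack      Input      Action
  1  $ <S>      w s w p $  expand <S> -> w <K>
  2  $ <K> w    w s w p $  match w
  3  $ <K>      s w p $    expand <K> -> s <B> p
  4  $ p <B> s  s w p $    match s
  5  $ p <B>    w p $      expand <B> -> <N>
  6  $ p <N>    w p $      expand <N> -> <K> w
  7  $ p w <K>  w p $      expand <K> -> ε
  8  $ p w      w p $      match w
  9  $ p        p $        match p
Accept reached after 9 steps.

9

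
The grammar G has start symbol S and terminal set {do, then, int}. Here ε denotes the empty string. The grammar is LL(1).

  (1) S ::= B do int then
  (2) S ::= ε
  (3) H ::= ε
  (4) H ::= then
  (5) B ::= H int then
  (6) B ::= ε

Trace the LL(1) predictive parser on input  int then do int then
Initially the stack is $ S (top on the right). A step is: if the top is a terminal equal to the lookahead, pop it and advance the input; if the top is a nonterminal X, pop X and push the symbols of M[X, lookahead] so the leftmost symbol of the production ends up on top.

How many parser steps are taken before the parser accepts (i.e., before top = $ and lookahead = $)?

8

     Stack                     Input                   Action
  1  $ S                       int then do int then $  expand S ::= B do int then
  2  $ then int do B           int then do int then $  expand B ::= H int then
  3  $ then int do then int H  int then do int then $  expand H ::= ε
  4  $ then int do then int    int then do int then $  match int
  5  $ then int do then        then do int then $      match then
  6  $ then int do             do int then $           match do
  7  $ then int                int then $              match int
  8  $ then                    then $                  match then
Accept reached after 8 steps.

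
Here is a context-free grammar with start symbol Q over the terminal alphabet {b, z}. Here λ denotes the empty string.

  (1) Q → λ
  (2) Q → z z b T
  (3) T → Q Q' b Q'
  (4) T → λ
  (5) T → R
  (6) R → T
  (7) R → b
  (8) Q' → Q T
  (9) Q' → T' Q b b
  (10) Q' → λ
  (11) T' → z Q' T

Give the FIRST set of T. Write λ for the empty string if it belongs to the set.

{λ, b, z}

FIRST(Q): from Q→λ we get {λ}; from Q→z z b T we get {z}. So FIRST(Q) = {λ, z}.
FIRST(T'): from T'→z Q' T we get {z}. So FIRST(T') = {z}.
FIRST(T): from T→Q Q' b Q' we get {b, z}; from T→λ we get {λ}; from T→R we get {λ, b, z}. So FIRST(T) = {λ, b, z}.
FIRST(R): from R→T we get {λ, b, z}; from R→b we get {b}. So FIRST(R) = {λ, b, z}.
FIRST(Q'): from Q'→Q T we get {λ, b, z}; from Q'→T' Q b b we get {z}; from Q'→λ we get {λ}. So FIRST(Q') = {λ, b, z}.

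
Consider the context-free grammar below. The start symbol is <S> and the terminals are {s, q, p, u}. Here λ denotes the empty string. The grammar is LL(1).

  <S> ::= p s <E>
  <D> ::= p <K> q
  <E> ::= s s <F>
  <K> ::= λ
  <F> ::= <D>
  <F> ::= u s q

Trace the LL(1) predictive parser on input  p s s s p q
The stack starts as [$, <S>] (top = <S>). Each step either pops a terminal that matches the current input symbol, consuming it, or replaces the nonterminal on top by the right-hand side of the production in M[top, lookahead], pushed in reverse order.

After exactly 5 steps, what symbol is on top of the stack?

s

step 1: stack=$ <S>  input=p s s s p q $  — expand <S> ::= p s <E>
step 2: stack=$ <E> s p  input=p s s s p q $  — match p
step 3: stack=$ <E> s  input=s s s p q $  — match s
step 4: stack=$ <E>  input=s s p q $  — expand <E> ::= s s <F>
step 5: stack=$ <F> s s  input=s s p q $  — match s
Stack after step 5: $ <F> s (top = s).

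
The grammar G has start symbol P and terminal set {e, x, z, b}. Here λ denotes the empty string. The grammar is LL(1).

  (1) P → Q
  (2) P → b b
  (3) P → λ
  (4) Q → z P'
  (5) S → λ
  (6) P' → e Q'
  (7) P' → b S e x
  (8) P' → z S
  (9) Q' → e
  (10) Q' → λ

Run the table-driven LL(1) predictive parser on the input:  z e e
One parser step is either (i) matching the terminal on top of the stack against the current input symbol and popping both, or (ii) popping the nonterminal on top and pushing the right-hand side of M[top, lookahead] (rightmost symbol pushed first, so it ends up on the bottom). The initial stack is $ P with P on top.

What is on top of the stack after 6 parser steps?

e

     Stack   Input    Action
  1  $ P     z e e $  expand P → Q
  2  $ Q     z e e $  expand Q → z P'
  3  $ P' z  z e e $  match z
  4  $ P'    e e $    expand P' → e Q'
  5  $ Q' e  e e $    match e
  6  $ Q'    e $      expand Q' → e
Stack after step 6: $ e (top = e).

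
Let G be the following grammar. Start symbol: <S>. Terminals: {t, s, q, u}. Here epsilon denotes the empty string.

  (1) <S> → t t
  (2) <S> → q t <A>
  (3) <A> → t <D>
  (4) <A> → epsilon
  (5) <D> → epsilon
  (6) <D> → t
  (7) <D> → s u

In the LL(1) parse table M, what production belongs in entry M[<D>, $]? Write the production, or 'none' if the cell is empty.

<D> → epsilon

FIRST(<S>) = {q, t}
FIRST(<A>) = {epsilon, t}
FIRST(<D>) = {epsilon, s, t}
FOLLOW(<S>) includes $ since <S> is the start symbol.
FOLLOW(<A>): in <S>→q t <A>, the suffix after <A> is empty, so FOLLOW(<A>) ⊇ FOLLOW(<S>) = {$}. Thus FOLLOW(<A>) = {$}.
FOLLOW(<D>): in <A>→t <D>, the suffix after <D> is empty, so FOLLOW(<D>) ⊇ FOLLOW(<A>) = {$}. Thus FOLLOW(<D>) = {$}.
For <D> → epsilon: FIRST(epsilon) = {epsilon}, so it goes in M[<D>, t] for t ∈ {}; since epsilon ∈ FIRST, also for every t ∈ FOLLOW(<D>) = {$}.
For <D> → t: FIRST(t) = {t}, so it goes in M[<D>, t] for t ∈ {t}.
For <D> → s u: FIRST(s u) = {s}, so it goes in M[<D>, t] for t ∈ {s}.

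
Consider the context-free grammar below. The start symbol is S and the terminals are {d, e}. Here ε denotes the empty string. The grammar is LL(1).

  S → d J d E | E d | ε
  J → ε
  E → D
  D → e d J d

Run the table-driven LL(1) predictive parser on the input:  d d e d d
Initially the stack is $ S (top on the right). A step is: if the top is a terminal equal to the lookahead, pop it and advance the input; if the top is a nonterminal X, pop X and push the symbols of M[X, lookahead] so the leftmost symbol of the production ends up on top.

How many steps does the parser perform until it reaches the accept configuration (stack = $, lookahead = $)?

step 1: stack=$ S  input=d d e d d $  — expand S → d J d E
step 2: stack=$ E d J d  input=d d e d d $  — match d
step 3: stack=$ E d J  input=d e d d $  — expand J → ε
step 4: stack=$ E d  input=d e d d $  — match d
step 5: stack=$ E  input=e d d $  — expand E → D
step 6: stack=$ D  input=e d d $  — expand D → e d J d
step 7: stack=$ d J d e  input=e d d $  — match e
step 8: stack=$ d J d  input=d d $  — match d
step 9: stack=$ d J  input=d $  — expand J → ε
step 10: stack=$ d  input=d $  — match d
Accept reached after 10 steps.

10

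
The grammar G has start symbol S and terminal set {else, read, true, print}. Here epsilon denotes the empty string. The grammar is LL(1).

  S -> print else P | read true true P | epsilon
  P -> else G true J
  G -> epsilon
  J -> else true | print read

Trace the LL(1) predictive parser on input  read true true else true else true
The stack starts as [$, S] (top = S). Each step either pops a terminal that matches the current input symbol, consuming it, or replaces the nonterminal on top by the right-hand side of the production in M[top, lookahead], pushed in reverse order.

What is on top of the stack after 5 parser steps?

else

     Stack               Input                                 Action
  1  $ S                 read true true else true else true $  expand S -> read true true P
  2  $ P true true read  read true true else true else true $  match read
  3  $ P true true       true true else true else true $       match true
  4  $ P true            true else true else true $            match true
  5  $ P                 else true else true $                 expand P -> else G true J
Stack after step 5: $ J true G else (top = else).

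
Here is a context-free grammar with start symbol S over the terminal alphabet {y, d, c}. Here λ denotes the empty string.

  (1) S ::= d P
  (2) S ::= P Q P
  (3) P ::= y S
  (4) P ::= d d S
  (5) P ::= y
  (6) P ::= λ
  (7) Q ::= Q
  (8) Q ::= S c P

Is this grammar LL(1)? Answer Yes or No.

FIRST(S) = {d, y}
FIRST(P) = {λ, d, y}
FIRST(Q) = {d, y}
FOLLOW(S) = {$, c, d, y}
FOLLOW(P) = {$, c, d, y}
FOLLOW(Q) = {$, c, d, y}
Cell M[P, d] receives both P ::= d d S and P ::= λ — the grammar is not LL(1).

No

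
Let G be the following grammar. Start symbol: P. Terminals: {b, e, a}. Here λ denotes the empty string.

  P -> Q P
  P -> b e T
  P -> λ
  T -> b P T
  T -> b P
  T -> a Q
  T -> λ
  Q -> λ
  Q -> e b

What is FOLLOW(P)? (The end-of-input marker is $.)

{$, a, b}

FIRST(T) = {λ, a, b}
FIRST(Q) = {λ, e}
FIRST(P) = {λ, b, e}  (via Q P)
FOLLOW(P) includes $ since P is the start symbol.
FOLLOW(P): in P->Q P, the suffix after P is empty (adds nothing new); in T->b P T, P is followed by T with FIRST {λ, a, b}; in T->b P T, the suffix after P is nullable, so FOLLOW(P) ⊇ FOLLOW(T) = {$, a, b}; in T->b P, the suffix after P is empty, so FOLLOW(P) ⊇ FOLLOW(T) = {$, a, b}. Thus FOLLOW(P) = {$, a, b}.
FOLLOW(T): in P->b e T, the suffix after T is empty, so FOLLOW(T) ⊇ FOLLOW(P) = {$, a, b}; in T->b P T, the suffix after T is empty (adds nothing new). Thus FOLLOW(T) = {$, a, b}.
FOLLOW(Q): in P->Q P, Q is followed by P with FIRST {λ, b, e}; in P->Q P, the suffix after Q is nullable, so FOLLOW(Q) ⊇ FOLLOW(P) = {$, a, b}; in T->a Q, the suffix after Q is empty, so FOLLOW(Q) ⊇ FOLLOW(T) = {$, a, b}. Thus FOLLOW(Q) = {$, a, b, e}.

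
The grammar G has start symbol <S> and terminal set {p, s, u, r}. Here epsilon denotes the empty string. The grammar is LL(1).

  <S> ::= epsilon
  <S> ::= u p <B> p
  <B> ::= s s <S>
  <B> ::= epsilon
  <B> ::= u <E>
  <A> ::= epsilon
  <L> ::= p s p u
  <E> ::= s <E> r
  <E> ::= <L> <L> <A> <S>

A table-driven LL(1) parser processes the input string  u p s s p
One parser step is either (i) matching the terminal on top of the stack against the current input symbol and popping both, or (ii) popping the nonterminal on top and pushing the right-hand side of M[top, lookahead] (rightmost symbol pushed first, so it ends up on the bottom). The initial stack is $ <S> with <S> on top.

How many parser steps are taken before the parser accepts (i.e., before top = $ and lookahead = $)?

     Stack        Input        Action
  1  $ <S>        u p s s p $  expand <S> ::= u p <B> p
  2  $ p <B> p u  u p s s p $  match u
  3  $ p <B> p    p s s p $    match p
  4  $ p <B>      s s p $      expand <B> ::= s s <S>
  5  $ p <S> s s  s s p $      match s
  6  $ p <S> s    s p $        match s
  7  $ p <S>      p $          expand <S> ::= epsilon
  8  $ p          p $          match p
Accept reached after 8 steps.

8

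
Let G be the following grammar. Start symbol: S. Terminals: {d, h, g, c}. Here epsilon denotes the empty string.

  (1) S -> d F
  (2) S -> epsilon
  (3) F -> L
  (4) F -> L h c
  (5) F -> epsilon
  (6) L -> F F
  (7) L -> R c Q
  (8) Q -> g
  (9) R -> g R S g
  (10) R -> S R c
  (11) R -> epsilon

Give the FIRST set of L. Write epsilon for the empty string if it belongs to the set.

{epsilon, c, d, g, h}

FIRST(S): from S->d F we get {d}; from S->epsilon we get {epsilon}. So FIRST(S) = {epsilon, d}.
FIRST(Q): from Q->g we get {g}. So FIRST(Q) = {g}.
FIRST(R): from R->g R S g we get {g}; from R->S R c we get {c, d, g}; from R->epsilon we get {epsilon}. So FIRST(R) = {epsilon, c, d, g}.
FIRST(F): from F->L we get {epsilon, c, d, g, h}; from F->L h c we get {c, d, g, h}; from F->epsilon we get {epsilon}. So FIRST(F) = {epsilon, c, d, g, h}.
FIRST(L): from L->F F we get {epsilon, c, d, g, h}; from L->R c Q we get {c, d, g}. So FIRST(L) = {epsilon, c, d, g, h}.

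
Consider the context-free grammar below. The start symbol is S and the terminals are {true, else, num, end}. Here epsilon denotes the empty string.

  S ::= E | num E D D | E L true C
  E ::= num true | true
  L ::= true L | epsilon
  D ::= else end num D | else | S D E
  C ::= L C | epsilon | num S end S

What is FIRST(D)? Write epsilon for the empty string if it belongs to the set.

FIRST(E): from E::=num true we get {num}; from E::=true we get {true}. So FIRST(E) = {num, true}.
FIRST(L): from L::=true L we get {true}; from L::=epsilon we get {epsilon}. So FIRST(L) = {epsilon, true}.
FIRST(S): from S::=E we get {num, true}; from S::=num E D D we get {num}; from S::=E L true C we get {num, true}. So FIRST(S) = {num, true}.
FIRST(C): from C::=L C we get {epsilon, num, true}; from C::=epsilon we get {epsilon}; from C::=num S end S we get {num}. So FIRST(C) = {epsilon, num, true}.
FIRST(D): from D::=else end num D we get {else}; from D::=else we get {else}; from D::=S D E we get {num, true}. So FIRST(D) = {else, num, true}.

{else, num, true}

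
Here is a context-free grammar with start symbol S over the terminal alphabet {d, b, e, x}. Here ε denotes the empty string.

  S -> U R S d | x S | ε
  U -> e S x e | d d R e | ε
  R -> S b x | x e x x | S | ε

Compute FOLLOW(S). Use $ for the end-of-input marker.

FIRST(U) = {ε, d, e}
FIRST(S) = {ε, b, d, e, x}  (via U R S d)
FIRST(R) = {ε, b, d, e, x}  (via S b x, S)
FOLLOW(S) includes $ since S is the start symbol.
FOLLOW(U): in S->U R S d, U is followed by R S d with FIRST {b, d, e, x}. Thus FOLLOW(U) = {b, d, e, x}.
FOLLOW(R): in S->U R S d, R is followed by S d with FIRST {b, d, e, x}; in U->d d R e, R is followed by e with FIRST {e}. Thus FOLLOW(R) = {b, d, e, x}.
FOLLOW(S): in S->U R S d, S is followed by d with FIRST {d}; in S->x S, the suffix after S is empty (adds nothing new); in U->e S x e, S is followed by x e with FIRST {x}; in R->S b x, S is followed by b x with FIRST {b}; in R->S, the suffix after S is empty, so FOLLOW(S) ⊇ FOLLOW(R) = {b, d, e, x}. Thus FOLLOW(S) = {$, b, d, e, x}.

{$, b, d, e, x}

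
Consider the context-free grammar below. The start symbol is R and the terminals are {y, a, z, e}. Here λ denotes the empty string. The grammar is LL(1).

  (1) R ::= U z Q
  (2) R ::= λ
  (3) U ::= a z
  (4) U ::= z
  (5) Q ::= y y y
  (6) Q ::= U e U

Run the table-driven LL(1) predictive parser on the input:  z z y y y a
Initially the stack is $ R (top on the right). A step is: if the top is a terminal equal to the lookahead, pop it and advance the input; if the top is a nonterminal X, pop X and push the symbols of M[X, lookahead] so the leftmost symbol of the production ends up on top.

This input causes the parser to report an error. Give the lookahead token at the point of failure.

step 1: stack=$ R  input=z z y y y a $  — expand R ::= U z Q
step 2: stack=$ Q z U  input=z z y y y a $  — expand U ::= z
step 3: stack=$ Q z z  input=z z y y y a $  — match z
step 4: stack=$ Q z  input=z y y y a $  — match z
step 5: stack=$ Q  input=y y y a $  — expand Q ::= y y y
step 6: stack=$ y y y  input=y y y a $  — match y
step 7: stack=$ y y  input=y y a $  — match y
step 8: stack=$ y  input=y a $  — match y
step 9: stack=$  input=a $  — error: stack empty but input remains

a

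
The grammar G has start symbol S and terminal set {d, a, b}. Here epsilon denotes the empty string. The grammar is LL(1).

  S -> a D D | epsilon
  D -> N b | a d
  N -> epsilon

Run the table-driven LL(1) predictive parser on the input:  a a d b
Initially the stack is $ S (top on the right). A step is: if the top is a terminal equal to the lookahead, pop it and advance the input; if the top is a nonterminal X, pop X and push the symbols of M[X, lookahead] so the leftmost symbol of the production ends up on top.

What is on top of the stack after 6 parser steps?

     Stack    Input      Action
  1  $ S      a a d b $  expand S -> a D D
  2  $ D D a  a a d b $  match a
  3  $ D D    a d b $    expand D -> a d
  4  $ D d a  a d b $    match a
  5  $ D d    d b $      match d
  6  $ D      b $        expand D -> N b
Stack after step 6: $ b N (top = N).

N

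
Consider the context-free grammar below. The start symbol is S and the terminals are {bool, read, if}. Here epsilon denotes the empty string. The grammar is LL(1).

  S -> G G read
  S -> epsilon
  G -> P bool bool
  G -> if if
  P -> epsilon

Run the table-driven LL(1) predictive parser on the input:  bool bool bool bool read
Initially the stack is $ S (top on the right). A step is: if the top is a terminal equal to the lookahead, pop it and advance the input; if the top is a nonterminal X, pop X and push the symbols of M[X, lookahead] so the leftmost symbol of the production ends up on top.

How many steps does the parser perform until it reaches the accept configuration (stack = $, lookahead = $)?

      Stack                 Input                       Action
   1  $ S                   bool bool bool bool read $  expand S -> G G read
   2  $ read G G            bool bool bool bool read $  expand G -> P bool bool
   3  $ read G bool bool P  bool bool bool bool read $  expand P -> epsilon
   4  $ read G bool bool    bool bool bool bool read $  match bool
   5  $ read G bool         bool bool bool read $       match bool
   6  $ read G              bool bool read $            expand G -> P bool bool
   7  $ read bool bool P    bool bool read $            expand P -> epsilon
   8  $ read bool bool      bool bool read $            match bool
   9  $ read bool           bool read $                 match bool
  10  $ read                read $                      match read
Accept reached after 10 steps.

10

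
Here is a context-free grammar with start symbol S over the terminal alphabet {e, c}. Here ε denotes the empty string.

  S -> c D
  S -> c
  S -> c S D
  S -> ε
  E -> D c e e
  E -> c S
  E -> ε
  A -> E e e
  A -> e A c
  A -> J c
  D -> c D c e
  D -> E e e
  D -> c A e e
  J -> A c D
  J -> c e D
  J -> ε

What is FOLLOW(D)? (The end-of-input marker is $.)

{$, c, e}

FIRST(S): from S->c D we get {c}; from S->c we get {c}; from S->c S D we get {c}; from S->ε we get {ε}. So FIRST(S) = {ε, c}.
FIRST(E): from E->D c e e we get {c, e}; from E->c S we get {c}; from E->ε we get {ε}. So FIRST(E) = {ε, c, e}.
FIRST(D): from D->c D c e we get {c}; from D->E e e we get {c, e}; from D->c A e e we get {c}. So FIRST(D) = {c, e}.
FIRST(A): from A->E e e we get {c, e}; from A->e A c we get {e}; from A->J c we get {c, e}. So FIRST(A) = {c, e}.
FIRST(J): from J->A c D we get {c, e}; from J->c e D we get {c}; from J->ε we get {ε}. So FIRST(J) = {ε, c, e}.
FOLLOW(S) includes $ since S is the start symbol.
FOLLOW(E): in A->E e e, E is followed by e e with FIRST {e}; in D->E e e, E is followed by e e with FIRST {e}. Thus FOLLOW(E) = {e}.
FOLLOW(S): in S->c S D, S is followed by D with FIRST {c, e}; in E->c S, the suffix after S is empty, so FOLLOW(S) ⊇ FOLLOW(E) = {e}. Thus FOLLOW(S) = {$, c, e}.
FOLLOW(A): in A->e A c, A is followed by c with FIRST {c}; in D->c A e e, A is followed by e e with FIRST {e}; in J->A c D, A is followed by c D with FIRST {c}. Thus FOLLOW(A) = {c, e}.
FOLLOW(J): in A->J c, J is followed by c with FIRST {c}. Thus FOLLOW(J) = {c}.
FOLLOW(D): in S->c D, the suffix after D is empty, so FOLLOW(D) ⊇ FOLLOW(S) = {$, c, e}; in S->c S D, the suffix after D is empty, so FOLLOW(D) ⊇ FOLLOW(S) = {$, c, e}; in E->D c e e, D is followed by c e e with FIRST {c}; in D->c D c e, D is followed by c e with FIRST {c}; in J->A c D, the suffix after D is empty, so FOLLOW(D) ⊇ FOLLOW(J) = {c}; in J->c e D, the suffix after D is empty, so FOLLOW(D) ⊇ FOLLOW(J) = {c}. Thus FOLLOW(D) = {$, c, e}.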